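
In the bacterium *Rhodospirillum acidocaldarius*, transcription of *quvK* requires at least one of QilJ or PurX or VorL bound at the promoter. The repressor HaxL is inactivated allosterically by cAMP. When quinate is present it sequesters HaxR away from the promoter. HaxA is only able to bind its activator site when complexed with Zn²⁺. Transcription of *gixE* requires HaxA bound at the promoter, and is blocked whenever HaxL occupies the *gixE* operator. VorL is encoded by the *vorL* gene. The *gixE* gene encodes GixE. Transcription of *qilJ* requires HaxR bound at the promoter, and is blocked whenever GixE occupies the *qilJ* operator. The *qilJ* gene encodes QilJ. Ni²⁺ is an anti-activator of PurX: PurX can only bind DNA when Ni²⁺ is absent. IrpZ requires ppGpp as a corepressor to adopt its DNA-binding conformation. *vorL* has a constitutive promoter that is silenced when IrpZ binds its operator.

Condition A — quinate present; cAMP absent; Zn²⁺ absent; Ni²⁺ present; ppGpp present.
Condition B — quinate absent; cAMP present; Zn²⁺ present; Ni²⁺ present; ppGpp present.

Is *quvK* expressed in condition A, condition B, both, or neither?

Condition A:
Quinate is present, so HaxR is inactive.
cAMP is absent, so HaxL is active.
Zn²⁺ is absent, so HaxA is inactive.
With repressor HaxL bound, *gixE* is not transcribed.
So GixE is not produced.
Required activator HaxR is absent, so *qilJ* is not transcribed.
So QilJ is not produced.
Ni²⁺ is present, so PurX is inactive.
ppGpp is present, so IrpZ is active.
With repressor IrpZ bound, *vorL* is not transcribed.
So VorL is not produced.
No activator is available at the *quvK* promoter, so *quvK* is not transcribed.
→ *quvK* is OFF in A.
Condition B:
Quinate is absent, so HaxR is active.
cAMP is present, so HaxL is inactive.
Zn²⁺ is present, so HaxA is active.
No repressor is bound and HaxA is active, so *gixE* is transcribed.
So GixE is produced and active.
With repressor GixE bound, *qilJ* is not transcribed.
So QilJ is not produced.
Ni²⁺ is present, so PurX is inactive.
ppGpp is present, so IrpZ is active.
With repressor IrpZ bound, *vorL* is not transcribed.
So VorL is not produced.
No activator is available at the *quvK* promoter, so *quvK* is not transcribed.
→ *quvK* is OFF in B.

neither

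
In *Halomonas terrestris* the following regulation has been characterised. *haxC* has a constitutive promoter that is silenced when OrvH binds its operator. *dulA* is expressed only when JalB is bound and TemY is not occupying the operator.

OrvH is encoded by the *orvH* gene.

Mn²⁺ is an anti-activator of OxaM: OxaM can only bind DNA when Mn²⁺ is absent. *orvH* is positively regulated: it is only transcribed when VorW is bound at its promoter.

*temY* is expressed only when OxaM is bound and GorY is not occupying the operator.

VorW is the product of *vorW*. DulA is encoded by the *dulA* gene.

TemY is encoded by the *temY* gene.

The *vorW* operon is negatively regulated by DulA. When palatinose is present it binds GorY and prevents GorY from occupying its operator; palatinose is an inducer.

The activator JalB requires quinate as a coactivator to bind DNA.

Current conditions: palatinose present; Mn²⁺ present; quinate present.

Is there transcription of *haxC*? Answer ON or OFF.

Palatinose is present, so GorY is inactive.
Mn²⁺ is present, so OxaM is inactive.
Required activator OxaM is absent, so *temY* is not transcribed.
So TemY is not produced.
Quinate is present, so JalB is active.
No repressor is bound and JalB is active, so *dulA* is transcribed.
So DulA is produced and active.
With repressor DulA bound, *vorW* is not transcribed.
So VorW is not produced.
Required activator VorW is absent, so *orvH* is not transcribed.
So OrvH is not produced.
With no repressor bound, *haxC* is transcribed.

ON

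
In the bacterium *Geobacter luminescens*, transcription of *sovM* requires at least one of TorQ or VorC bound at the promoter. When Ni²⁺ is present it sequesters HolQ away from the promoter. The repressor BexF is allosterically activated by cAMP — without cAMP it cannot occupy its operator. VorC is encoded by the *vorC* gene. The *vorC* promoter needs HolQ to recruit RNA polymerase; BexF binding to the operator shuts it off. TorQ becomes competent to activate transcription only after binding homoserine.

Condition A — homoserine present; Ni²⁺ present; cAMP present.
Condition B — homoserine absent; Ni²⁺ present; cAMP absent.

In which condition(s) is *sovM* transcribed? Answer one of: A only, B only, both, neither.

Condition A:
Homoserine is present, so TorQ is active.
Ni²⁺ is present, so HolQ is inactive.
cAMP is present, so BexF is active.
With repressor BexF bound, *vorC* is not transcribed.
So VorC is not produced.
Activator TorQ is present, so *sovM* is transcribed.
→ *sovM* is ON in A.
Condition B:
Homoserine is absent, so TorQ is inactive.
Ni²⁺ is present, so HolQ is inactive.
cAMP is absent, so BexF is inactive.
Required activator HolQ is absent, so *vorC* is not transcribed.
So VorC is not produced.
No activator is available at the *sovM* promoter, so *sovM* is not transcribed.
→ *sovM* is OFF in B.

A only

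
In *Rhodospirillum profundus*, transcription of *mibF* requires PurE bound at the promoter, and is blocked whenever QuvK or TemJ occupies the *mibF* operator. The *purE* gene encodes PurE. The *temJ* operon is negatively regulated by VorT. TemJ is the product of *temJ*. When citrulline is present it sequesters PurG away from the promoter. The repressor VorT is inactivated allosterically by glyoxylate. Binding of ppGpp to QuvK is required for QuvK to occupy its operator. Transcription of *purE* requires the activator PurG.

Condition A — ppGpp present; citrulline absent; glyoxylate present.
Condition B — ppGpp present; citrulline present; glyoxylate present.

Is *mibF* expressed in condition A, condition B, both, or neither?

neither

Condition A:
ppGpp is present, so QuvK is active.
Citrulline is absent, so PurG is active.
No repressor is bound and PurG is active, so *purE* is transcribed.
So PurE is produced and active.
Glyoxylate is present, so VorT is inactive.
With no repressor bound, *temJ* is transcribed.
So TemJ is produced and active.
With repressor QuvK bound, *mibF* is not transcribed.
→ *mibF* is OFF in A.
Condition B:
ppGpp is present, so QuvK is active.
Citrulline is present, so PurG is inactive.
Required activator PurG is absent, so *purE* is not transcribed.
So PurE is not produced.
Glyoxylate is present, so VorT is inactive.
With no repressor bound, *temJ* is transcribed.
So TemJ is produced and active.
With repressor QuvK bound, *mibF* is not transcribed.
→ *mibF* is OFF in B.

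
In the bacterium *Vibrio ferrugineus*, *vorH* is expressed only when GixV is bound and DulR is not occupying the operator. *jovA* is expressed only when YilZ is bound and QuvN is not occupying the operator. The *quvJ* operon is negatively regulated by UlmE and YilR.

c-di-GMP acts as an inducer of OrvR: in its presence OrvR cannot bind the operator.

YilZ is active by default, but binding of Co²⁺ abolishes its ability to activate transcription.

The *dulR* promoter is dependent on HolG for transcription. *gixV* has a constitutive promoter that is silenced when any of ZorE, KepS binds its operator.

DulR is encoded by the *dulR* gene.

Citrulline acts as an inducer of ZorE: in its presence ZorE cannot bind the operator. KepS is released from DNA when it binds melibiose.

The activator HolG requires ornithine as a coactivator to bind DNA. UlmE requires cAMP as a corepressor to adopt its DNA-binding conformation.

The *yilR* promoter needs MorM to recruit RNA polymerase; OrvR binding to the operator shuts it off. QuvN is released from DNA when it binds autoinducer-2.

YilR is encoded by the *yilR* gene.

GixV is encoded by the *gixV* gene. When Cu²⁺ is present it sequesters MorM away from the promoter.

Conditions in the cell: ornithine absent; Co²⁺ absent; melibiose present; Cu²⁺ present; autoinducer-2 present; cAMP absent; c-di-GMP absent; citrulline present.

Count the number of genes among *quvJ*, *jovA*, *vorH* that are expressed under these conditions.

cAMP is absent, so UlmE is inactive.
c-di-GMP is absent, so OrvR is active.
Cu²⁺ is present, so MorM is inactive.
With repressor OrvR bound, *yilR* is not transcribed.
So YilR is not produced.
With no repressor bound, *quvJ* is transcribed.
→ *quvJ* is ON.
Autoinducer-2 is present, so QuvN is inactive.
Co²⁺ is absent, so YilZ is active.
No repressor is bound and YilZ is active, so *jovA* is transcribed.
→ *jovA* is ON.
Citrulline is present, so ZorE is inactive.
Melibiose is present, so KepS is inactive.
With no repressor bound, *gixV* is transcribed.
So GixV is produced and active.
Ornithine is absent, so HolG is inactive.
Required activator HolG is absent, so *dulR* is not transcribed.
So DulR is not produced.
No repressor is bound and GixV is active, so *vorH* is transcribed.
→ *vorH* is ON.
3 of the 3 genes are transcribed.

3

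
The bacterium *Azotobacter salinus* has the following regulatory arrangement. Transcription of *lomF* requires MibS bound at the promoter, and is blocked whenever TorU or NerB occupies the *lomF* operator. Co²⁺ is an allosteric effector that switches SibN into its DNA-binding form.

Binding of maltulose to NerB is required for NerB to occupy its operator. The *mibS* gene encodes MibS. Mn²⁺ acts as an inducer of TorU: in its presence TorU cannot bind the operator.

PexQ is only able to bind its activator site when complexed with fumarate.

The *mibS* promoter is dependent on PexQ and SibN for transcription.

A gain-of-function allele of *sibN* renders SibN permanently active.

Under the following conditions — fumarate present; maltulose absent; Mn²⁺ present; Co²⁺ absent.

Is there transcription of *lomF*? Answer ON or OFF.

Mn²⁺ is present, so TorU is inactive.
Fumarate is present, so PexQ is active.
SibN is constitutively active in this strain.
No repressor is bound and PexQ and SibN are active, so *mibS* is transcribed.
So MibS is produced and active.
Maltulose is absent, so NerB is inactive.
No repressor is bound and MibS is active, so *lomF* is transcribed.

ON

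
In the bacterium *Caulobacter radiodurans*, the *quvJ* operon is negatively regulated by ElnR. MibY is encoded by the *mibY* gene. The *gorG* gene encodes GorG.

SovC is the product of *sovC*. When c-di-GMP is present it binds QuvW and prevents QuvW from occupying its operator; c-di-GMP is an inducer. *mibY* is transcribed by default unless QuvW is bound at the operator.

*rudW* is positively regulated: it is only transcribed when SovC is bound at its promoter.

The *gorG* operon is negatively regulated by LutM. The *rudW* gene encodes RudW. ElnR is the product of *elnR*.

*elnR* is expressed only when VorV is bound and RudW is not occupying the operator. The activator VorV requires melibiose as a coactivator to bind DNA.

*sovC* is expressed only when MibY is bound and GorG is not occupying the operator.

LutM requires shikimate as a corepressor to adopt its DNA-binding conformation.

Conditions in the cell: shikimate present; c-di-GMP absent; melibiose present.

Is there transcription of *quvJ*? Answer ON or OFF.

OFF

c-di-GMP is absent, so QuvW is active.
With repressor QuvW bound, *mibY* is not transcribed.
So MibY is not produced.
Shikimate is present, so LutM is active.
With repressor LutM bound, *gorG* is not transcribed.
So GorG is not produced.
Required activator MibY is absent, so *sovC* is not transcribed.
So SovC is not produced.
Required activator SovC is absent, so *rudW* is not transcribed.
So RudW is not produced.
Melibiose is present, so VorV is active.
No repressor is bound and VorV is active, so *elnR* is transcribed.
So ElnR is produced and active.
With repressor ElnR bound, *quvJ* is not transcribed.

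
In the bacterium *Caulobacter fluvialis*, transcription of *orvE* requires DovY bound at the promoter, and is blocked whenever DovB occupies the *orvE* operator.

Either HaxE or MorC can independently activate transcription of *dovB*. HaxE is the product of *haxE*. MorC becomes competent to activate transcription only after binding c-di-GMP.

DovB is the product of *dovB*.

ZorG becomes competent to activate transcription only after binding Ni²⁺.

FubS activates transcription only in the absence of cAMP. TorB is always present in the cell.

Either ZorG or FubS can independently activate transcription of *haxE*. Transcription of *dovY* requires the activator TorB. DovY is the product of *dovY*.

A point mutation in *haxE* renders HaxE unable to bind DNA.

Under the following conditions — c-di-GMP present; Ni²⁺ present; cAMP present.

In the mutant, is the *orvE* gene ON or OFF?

OFF

TorB is produced constitutively and is active.
No repressor is bound and TorB is active, so *dovY* is transcribed.
So DovY is produced and active.
HaxE is non-functional in this strain, so it has no effect.
c-di-GMP is present, so MorC is active.
Activator MorC is present, so *dovB* is transcribed.
So DovB is produced and active.
With repressor DovB bound, *orvE* is not transcribed.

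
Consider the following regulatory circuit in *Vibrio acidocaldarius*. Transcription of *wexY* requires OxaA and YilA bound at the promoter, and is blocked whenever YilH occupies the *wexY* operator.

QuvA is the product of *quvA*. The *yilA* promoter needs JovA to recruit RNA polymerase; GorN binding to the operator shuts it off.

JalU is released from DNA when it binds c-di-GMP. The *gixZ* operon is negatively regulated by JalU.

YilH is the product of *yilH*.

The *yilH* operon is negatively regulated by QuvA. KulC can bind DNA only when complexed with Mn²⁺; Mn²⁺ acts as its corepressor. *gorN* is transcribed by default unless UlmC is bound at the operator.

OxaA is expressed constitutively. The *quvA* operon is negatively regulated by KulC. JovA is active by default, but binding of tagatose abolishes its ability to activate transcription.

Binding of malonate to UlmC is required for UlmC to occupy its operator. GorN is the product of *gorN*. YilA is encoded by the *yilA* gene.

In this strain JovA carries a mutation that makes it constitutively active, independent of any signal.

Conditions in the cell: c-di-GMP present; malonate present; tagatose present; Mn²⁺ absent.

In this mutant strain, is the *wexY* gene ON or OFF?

ON

OxaA is produced constitutively and is active.
Malonate is present, so UlmC is active.
With repressor UlmC bound, *gorN* is not transcribed.
So GorN is not produced.
JovA is constitutively active in this strain.
No repressor is bound and JovA is active, so *yilA* is transcribed.
So YilA is produced and active.
Mn²⁺ is absent, so KulC is inactive.
With no repressor bound, *quvA* is transcribed.
So QuvA is produced and active.
With repressor QuvA bound, *yilH* is not transcribed.
So YilH is not produced.
No repressor is bound and OxaA and YilA are active, so *wexY* is transcribed.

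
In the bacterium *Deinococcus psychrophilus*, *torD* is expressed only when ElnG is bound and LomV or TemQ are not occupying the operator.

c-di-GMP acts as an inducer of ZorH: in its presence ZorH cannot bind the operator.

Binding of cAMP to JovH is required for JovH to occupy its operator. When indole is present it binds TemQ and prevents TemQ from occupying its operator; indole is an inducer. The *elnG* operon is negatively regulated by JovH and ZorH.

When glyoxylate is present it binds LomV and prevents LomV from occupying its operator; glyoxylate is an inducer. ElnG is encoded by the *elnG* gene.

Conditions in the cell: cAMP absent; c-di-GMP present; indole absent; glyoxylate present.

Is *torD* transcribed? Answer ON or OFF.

OFF

cAMP is absent, so JovH is inactive.
c-di-GMP is present, so ZorH is inactive.
With no repressor bound, *elnG* is transcribed.
So ElnG is produced and active.
Glyoxylate is present, so LomV is inactive.
Indole is absent, so TemQ is active.
With repressor TemQ bound, *torD* is not transcribed.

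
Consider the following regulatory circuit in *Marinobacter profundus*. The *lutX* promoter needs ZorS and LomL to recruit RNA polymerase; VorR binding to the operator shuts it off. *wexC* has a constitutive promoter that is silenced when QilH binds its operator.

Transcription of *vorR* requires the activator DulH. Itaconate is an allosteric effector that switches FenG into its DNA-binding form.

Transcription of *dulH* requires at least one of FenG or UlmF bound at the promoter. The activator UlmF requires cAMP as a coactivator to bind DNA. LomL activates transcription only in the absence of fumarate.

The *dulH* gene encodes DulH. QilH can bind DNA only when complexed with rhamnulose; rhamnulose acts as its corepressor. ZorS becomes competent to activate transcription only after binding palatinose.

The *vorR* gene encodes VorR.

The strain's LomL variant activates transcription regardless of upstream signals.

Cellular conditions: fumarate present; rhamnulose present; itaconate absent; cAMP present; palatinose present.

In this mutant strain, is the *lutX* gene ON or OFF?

Itaconate is absent, so FenG is inactive.
cAMP is present, so UlmF is active.
Activator UlmF is present, so *dulH* is transcribed.
So DulH is produced and active.
No repressor is bound and DulH is active, so *vorR* is transcribed.
So VorR is produced and active.
Palatinose is present, so ZorS is active.
LomL is constitutively active in this strain.
With repressor VorR bound, *lutX* is not transcribed.

OFF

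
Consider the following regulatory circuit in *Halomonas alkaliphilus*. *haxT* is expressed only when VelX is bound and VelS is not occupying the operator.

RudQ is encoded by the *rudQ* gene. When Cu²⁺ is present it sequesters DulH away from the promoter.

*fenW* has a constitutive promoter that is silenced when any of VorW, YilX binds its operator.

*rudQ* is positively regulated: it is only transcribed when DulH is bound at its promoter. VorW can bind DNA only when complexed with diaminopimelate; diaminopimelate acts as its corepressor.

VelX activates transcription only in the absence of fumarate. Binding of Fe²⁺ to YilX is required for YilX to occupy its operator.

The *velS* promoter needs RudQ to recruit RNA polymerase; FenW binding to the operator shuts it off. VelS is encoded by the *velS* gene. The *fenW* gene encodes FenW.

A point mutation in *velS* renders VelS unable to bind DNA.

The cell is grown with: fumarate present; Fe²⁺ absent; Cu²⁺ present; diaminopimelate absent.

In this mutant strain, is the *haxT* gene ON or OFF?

OFF

VelS is non-functional in this strain, so it has no effect.
Fumarate is present, so VelX is inactive.
Required activator VelX is absent, so *haxT* is not transcribed.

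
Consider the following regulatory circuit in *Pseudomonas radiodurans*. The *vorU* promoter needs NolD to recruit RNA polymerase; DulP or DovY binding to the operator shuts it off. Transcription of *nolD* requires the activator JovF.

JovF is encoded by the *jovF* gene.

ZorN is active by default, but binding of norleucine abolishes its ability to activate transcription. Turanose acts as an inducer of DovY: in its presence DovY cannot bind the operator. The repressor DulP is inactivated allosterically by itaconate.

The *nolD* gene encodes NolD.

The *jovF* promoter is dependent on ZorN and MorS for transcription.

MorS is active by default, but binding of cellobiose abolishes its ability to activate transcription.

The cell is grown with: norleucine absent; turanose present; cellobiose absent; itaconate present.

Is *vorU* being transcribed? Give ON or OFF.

ON

Itaconate is present, so DulP is inactive.
Norleucine is absent, so ZorN is active.
Cellobiose is absent, so MorS is active.
No repressor is bound and ZorN and MorS are active, so *jovF* is transcribed.
So JovF is produced and active.
No repressor is bound and JovF is active, so *nolD* is transcribed.
So NolD is produced and active.
Turanose is present, so DovY is inactive.
No repressor is bound and NolD is active, so *vorU* is transcribed.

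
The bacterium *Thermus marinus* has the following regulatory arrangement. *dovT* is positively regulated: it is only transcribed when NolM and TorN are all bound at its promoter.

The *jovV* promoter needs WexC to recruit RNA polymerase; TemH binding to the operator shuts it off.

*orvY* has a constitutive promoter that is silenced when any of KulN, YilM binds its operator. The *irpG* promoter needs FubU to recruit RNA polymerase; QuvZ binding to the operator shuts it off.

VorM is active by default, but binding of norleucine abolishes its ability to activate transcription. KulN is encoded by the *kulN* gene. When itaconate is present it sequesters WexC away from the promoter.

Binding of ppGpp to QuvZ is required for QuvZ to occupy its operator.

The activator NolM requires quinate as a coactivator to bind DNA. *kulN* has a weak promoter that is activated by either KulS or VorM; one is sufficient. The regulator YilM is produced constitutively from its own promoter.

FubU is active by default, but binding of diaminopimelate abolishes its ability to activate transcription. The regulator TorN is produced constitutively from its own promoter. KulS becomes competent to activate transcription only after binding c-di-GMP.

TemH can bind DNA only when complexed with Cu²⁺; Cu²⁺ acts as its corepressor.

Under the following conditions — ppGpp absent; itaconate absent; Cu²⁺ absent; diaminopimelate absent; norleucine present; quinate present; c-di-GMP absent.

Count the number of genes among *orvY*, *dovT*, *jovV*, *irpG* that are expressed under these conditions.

c-di-GMP is absent, so KulS is inactive.
Norleucine is present, so VorM is inactive.
No activator is available at the *kulN* promoter, so *kulN* is not transcribed.
So KulN is not produced.
YilM is produced constitutively and is active.
With repressor YilM bound, *orvY* is not transcribed.
→ *orvY* is OFF.
Quinate is present, so NolM is active.
TorN is produced constitutively and is active.
No repressor is bound and NolM and TorN are active, so *dovT* is transcribed.
→ *dovT* is ON.
Cu²⁺ is absent, so TemH is inactive.
Itaconate is absent, so WexC is active.
No repressor is bound and WexC is active, so *jovV* is transcribed.
→ *jovV* is ON.
Diaminopimelate is absent, so FubU is active.
ppGpp is absent, so QuvZ is inactive.
No repressor is bound and FubU is active, so *irpG* is transcribed.
→ *irpG* is ON.
3 of the 4 genes are transcribed.

3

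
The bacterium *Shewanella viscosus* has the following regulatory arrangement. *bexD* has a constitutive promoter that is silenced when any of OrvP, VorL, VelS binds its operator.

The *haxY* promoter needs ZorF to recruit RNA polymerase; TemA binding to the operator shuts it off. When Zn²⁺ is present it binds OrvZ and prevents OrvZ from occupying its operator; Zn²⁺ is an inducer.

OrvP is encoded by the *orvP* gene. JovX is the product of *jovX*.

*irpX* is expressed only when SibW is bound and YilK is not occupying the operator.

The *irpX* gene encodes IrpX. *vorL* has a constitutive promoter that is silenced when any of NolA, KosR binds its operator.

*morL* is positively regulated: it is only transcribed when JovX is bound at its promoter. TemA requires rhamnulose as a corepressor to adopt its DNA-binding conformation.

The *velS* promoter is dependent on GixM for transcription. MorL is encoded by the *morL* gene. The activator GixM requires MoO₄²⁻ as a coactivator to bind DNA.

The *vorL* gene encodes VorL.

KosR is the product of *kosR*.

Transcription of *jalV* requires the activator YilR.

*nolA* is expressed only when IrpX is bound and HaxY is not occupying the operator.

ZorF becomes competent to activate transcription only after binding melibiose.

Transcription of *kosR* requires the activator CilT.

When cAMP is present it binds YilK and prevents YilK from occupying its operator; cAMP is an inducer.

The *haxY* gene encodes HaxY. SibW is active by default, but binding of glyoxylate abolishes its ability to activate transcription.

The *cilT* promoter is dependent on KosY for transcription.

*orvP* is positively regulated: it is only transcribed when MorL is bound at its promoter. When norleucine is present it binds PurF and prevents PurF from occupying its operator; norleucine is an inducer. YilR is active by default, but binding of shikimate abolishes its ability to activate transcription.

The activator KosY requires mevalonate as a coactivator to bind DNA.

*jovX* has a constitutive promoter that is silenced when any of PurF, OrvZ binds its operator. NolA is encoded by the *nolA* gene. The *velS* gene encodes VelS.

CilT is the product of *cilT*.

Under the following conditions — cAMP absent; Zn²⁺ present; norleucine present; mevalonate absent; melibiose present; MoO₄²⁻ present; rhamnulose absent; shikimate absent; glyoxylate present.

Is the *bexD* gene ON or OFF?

OFF

Norleucine is present, so PurF is inactive.
Zn²⁺ is present, so OrvZ is inactive.
With no repressor bound, *jovX* is transcribed.
So JovX is produced and active.
No repressor is bound and JovX is active, so *morL* is transcribed.
So MorL is produced and active.
No repressor is bound and MorL is active, so *orvP* is transcribed.
So OrvP is produced and active.
cAMP is absent, so YilK is active.
Glyoxylate is present, so SibW is inactive.
With repressor YilK bound, *irpX* is not transcribed.
So IrpX is not produced.
Melibiose is present, so ZorF is active.
Rhamnulose is absent, so TemA is inactive.
No repressor is bound and ZorF is active, so *haxY* is transcribed.
So HaxY is produced and active.
With repressor HaxY bound, *nolA* is not transcribed.
So NolA is not produced.
Mevalonate is absent, so KosY is inactive.
Required activator KosY is absent, so *cilT* is not transcribed.
So CilT is not produced.
Required activator CilT is absent, so *kosR* is not transcribed.
So KosR is not produced.
With no repressor bound, *vorL* is transcribed.
So VorL is produced and active.
MoO₄²⁻ is present, so GixM is active.
No repressor is bound and GixM is active, so *velS* is transcribed.
So VelS is produced and active.
With repressor OrvP bound, *bexD* is not transcribed.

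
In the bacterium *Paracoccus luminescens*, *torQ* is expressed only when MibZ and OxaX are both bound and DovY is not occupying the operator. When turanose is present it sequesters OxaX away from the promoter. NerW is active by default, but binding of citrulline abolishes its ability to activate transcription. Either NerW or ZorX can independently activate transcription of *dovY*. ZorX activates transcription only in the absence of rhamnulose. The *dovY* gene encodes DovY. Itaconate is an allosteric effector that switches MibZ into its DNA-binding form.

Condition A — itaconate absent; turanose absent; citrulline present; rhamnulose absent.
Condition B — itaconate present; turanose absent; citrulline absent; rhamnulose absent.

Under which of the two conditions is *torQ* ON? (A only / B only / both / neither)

Condition A:
Itaconate is absent, so MibZ is inactive.
Turanose is absent, so OxaX is active.
Citrulline is present, so NerW is inactive.
Rhamnulose is absent, so ZorX is active.
Activator ZorX is present, so *dovY* is transcribed.
So DovY is produced and active.
With repressor DovY bound, *torQ* is not transcribed.
→ *torQ* is OFF in A.
Condition B:
Itaconate is present, so MibZ is active.
Turanose is absent, so OxaX is active.
Citrulline is absent, so NerW is active.
Rhamnulose is absent, so ZorX is active.
Activator NerW is present, so *dovY* is transcribed.
So DovY is produced and active.
With repressor DovY bound, *torQ* is not transcribed.
→ *torQ* is OFF in B.

neither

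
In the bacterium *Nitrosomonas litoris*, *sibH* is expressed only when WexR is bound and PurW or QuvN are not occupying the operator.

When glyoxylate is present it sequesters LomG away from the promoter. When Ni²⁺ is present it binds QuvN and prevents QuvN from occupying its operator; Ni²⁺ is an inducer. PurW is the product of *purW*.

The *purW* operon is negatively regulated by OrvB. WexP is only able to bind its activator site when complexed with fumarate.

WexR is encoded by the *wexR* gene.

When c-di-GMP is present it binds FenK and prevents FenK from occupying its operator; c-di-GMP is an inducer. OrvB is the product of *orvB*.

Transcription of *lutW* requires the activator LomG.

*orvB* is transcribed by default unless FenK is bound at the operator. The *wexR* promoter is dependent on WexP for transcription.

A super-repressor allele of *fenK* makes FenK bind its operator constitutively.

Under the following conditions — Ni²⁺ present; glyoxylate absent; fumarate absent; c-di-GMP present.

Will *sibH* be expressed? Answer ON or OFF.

Fumarate is absent, so WexP is inactive.
Required activator WexP is absent, so *wexR* is not transcribed.
So WexR is not produced.
FenK is constitutively active in this strain.
With repressor FenK bound, *orvB* is not transcribed.
So OrvB is not produced.
With no repressor bound, *purW* is transcribed.
So PurW is produced and active.
Ni²⁺ is present, so QuvN is inactive.
With repressor PurW bound, *sibH* is not transcribed.

OFF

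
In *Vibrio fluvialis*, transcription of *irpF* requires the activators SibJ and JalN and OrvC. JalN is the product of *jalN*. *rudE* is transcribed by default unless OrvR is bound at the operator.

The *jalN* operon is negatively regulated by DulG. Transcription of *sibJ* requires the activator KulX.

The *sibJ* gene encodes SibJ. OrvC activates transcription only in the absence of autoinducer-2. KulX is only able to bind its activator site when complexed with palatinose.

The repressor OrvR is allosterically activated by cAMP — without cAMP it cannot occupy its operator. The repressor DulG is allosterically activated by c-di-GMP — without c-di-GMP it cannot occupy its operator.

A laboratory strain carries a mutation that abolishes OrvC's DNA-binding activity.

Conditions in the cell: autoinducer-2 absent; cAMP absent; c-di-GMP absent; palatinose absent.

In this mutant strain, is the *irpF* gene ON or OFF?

Palatinose is absent, so KulX is inactive.
Required activator KulX is absent, so *sibJ* is not transcribed.
So SibJ is not produced.
c-di-GMP is absent, so DulG is inactive.
With no repressor bound, *jalN* is transcribed.
So JalN is produced and active.
OrvC is non-functional in this strain, so it has no effect.
Required activator SibJ is absent, so *irpF* is not transcribed.

OFF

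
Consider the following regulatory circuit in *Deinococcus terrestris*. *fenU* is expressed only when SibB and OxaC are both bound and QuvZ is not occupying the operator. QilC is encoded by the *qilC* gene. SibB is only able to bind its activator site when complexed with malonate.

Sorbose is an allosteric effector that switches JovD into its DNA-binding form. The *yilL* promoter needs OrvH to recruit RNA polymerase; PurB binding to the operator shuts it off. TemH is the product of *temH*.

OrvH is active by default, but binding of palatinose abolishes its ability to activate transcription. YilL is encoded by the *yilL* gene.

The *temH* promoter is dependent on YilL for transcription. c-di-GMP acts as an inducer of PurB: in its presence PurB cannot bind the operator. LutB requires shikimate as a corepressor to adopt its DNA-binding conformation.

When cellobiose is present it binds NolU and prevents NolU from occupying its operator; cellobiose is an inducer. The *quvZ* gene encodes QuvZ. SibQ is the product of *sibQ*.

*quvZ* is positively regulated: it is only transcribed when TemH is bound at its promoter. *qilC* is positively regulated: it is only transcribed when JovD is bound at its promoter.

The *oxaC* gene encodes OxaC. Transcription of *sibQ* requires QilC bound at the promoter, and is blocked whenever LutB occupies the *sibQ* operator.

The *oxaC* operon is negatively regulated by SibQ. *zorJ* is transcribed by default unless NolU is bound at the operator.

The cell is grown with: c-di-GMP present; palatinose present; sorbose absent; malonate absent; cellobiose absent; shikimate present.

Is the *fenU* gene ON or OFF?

Malonate is absent, so SibB is inactive.
c-di-GMP is present, so PurB is inactive.
Palatinose is present, so OrvH is inactive.
Required activator OrvH is absent, so *yilL* is not transcribed.
So YilL is not produced.
Required activator YilL is absent, so *temH* is not transcribed.
So TemH is not produced.
Required activator TemH is absent, so *quvZ* is not transcribed.
So QuvZ is not produced.
Shikimate is present, so LutB is active.
Sorbose is absent, so JovD is inactive.
Required activator JovD is absent, so *qilC* is not transcribed.
So QilC is not produced.
With repressor LutB bound, *sibQ* is not transcribed.
So SibQ is not produced.
With no repressor bound, *oxaC* is transcribed.
So OxaC is produced and active.
Required activator SibB is absent, so *fenU* is not transcribed.

OFF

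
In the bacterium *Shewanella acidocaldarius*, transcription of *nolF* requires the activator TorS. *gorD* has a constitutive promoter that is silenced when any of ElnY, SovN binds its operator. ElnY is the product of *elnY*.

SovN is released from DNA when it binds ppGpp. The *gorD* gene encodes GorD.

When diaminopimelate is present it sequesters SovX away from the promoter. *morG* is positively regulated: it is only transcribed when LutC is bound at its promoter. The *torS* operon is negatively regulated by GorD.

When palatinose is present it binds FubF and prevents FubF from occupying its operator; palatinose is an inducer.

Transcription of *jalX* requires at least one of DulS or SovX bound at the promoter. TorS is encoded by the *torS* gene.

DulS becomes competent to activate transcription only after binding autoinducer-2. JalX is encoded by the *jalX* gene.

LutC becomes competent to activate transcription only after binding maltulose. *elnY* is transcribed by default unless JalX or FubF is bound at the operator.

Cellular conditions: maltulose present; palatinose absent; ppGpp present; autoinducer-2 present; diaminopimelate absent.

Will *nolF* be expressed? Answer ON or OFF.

Autoinducer-2 is present, so DulS is active.
Diaminopimelate is absent, so SovX is active.
Activator DulS is present, so *jalX* is transcribed.
So JalX is produced and active.
Palatinose is absent, so FubF is active.
With repressor JalX bound, *elnY* is not transcribed.
So ElnY is not produced.
ppGpp is present, so SovN is inactive.
With no repressor bound, *gorD* is transcribed.
So GorD is produced and active.
With repressor GorD bound, *torS* is not transcribed.
So TorS is not produced.
Required activator TorS is absent, so *nolF* is not transcribed.

OFF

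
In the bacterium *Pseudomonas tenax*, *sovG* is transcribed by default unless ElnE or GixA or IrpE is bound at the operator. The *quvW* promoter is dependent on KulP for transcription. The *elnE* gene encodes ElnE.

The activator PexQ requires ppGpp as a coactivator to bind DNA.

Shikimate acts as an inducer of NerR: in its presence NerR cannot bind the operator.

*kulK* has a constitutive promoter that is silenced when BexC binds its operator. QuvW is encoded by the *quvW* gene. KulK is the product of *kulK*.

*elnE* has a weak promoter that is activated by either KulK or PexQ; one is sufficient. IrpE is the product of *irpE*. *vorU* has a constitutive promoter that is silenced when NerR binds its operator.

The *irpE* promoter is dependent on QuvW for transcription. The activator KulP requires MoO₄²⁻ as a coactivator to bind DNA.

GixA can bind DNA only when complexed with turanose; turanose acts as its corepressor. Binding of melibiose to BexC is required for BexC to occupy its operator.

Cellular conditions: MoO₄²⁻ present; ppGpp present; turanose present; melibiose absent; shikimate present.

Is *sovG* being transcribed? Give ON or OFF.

OFF

Melibiose is absent, so BexC is inactive.
With no repressor bound, *kulK* is transcribed.
So KulK is produced and active.
ppGpp is present, so PexQ is active.
Activator KulK is present, so *elnE* is transcribed.
So ElnE is produced and active.
Turanose is present, so GixA is active.
MoO₄²⁻ is present, so KulP is active.
No repressor is bound and KulP is active, so *quvW* is transcribed.
So QuvW is produced and active.
No repressor is bound and QuvW is active, so *irpE* is transcribed.
So IrpE is produced and active.
With repressor ElnE bound, *sovG* is not transcribed.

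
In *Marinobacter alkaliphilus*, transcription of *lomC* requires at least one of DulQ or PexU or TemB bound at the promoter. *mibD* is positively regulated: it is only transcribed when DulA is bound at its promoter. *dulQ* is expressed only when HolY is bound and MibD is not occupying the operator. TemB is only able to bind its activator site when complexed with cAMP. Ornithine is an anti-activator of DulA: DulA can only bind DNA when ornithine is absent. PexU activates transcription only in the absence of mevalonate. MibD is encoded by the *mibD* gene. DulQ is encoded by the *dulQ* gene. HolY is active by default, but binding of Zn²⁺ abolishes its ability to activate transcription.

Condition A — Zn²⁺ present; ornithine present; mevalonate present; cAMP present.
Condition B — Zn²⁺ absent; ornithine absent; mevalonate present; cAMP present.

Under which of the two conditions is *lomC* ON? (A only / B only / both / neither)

both

Condition A:
Zn²⁺ is present, so HolY is inactive.
Ornithine is present, so DulA is inactive.
Required activator DulA is absent, so *mibD* is not transcribed.
So MibD is not produced.
Required activator HolY is absent, so *dulQ* is not transcribed.
So DulQ is not produced.
Mevalonate is present, so PexU is inactive.
cAMP is present, so TemB is active.
Activator TemB is present, so *lomC* is transcribed.
→ *lomC* is ON in A.
Condition B:
Zn²⁺ is absent, so HolY is active.
Ornithine is absent, so DulA is active.
No repressor is bound and DulA is active, so *mibD* is transcribed.
So MibD is produced and active.
With repressor MibD bound, *dulQ* is not transcribed.
So DulQ is not produced.
Mevalonate is present, so PexU is inactive.
cAMP is present, so TemB is active.
Activator TemB is present, so *lomC* is transcribed.
→ *lomC* is ON in B.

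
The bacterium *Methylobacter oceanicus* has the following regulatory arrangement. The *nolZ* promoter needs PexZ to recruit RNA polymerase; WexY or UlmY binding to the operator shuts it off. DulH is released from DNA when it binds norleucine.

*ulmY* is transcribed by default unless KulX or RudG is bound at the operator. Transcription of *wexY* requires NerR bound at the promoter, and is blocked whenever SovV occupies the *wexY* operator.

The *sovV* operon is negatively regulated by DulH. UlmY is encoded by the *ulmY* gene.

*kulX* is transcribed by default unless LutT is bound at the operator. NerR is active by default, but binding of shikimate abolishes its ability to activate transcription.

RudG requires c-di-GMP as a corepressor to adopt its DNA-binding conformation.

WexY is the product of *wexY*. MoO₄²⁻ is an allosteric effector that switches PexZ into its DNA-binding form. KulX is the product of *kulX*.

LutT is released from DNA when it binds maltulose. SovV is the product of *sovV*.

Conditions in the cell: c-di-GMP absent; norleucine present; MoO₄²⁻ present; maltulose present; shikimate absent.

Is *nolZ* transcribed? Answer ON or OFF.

MoO₄²⁻ is present, so PexZ is active.
Shikimate is absent, so NerR is active.
Norleucine is present, so DulH is inactive.
With no repressor bound, *sovV* is transcribed.
So SovV is produced and active.
With repressor SovV bound, *wexY* is not transcribed.
So WexY is not produced.
Maltulose is present, so LutT is inactive.
With no repressor bound, *kulX* is transcribed.
So KulX is produced and active.
c-di-GMP is absent, so RudG is inactive.
With repressor KulX bound, *ulmY* is not transcribed.
So UlmY is not produced.
No repressor is bound and PexZ is active, so *nolZ* is transcribed.

ON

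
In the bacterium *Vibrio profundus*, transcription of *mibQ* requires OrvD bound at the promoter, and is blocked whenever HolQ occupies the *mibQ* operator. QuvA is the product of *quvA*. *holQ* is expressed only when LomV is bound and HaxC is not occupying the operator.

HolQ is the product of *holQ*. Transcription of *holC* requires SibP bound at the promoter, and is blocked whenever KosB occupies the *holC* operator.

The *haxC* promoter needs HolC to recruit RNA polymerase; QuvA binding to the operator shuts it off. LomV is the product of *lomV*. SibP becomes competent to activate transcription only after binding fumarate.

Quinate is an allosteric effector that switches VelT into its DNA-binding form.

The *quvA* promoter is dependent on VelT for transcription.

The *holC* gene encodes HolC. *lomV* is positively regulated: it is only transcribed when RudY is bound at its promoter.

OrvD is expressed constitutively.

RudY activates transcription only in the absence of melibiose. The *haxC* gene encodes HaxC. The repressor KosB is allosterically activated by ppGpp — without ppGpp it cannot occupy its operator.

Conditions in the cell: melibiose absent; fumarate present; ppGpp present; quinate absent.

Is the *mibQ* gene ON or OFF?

OrvD is produced constitutively and is active.
Quinate is absent, so VelT is inactive.
Required activator VelT is absent, so *quvA* is not transcribed.
So QuvA is not produced.
ppGpp is present, so KosB is active.
Fumarate is present, so SibP is active.
With repressor KosB bound, *holC* is not transcribed.
So HolC is not produced.
Required activator HolC is absent, so *haxC* is not transcribed.
So HaxC is not produced.
Melibiose is absent, so RudY is active.
No repressor is bound and RudY is active, so *lomV* is transcribed.
So LomV is produced and active.
No repressor is bound and LomV is active, so *holQ* is transcribed.
So HolQ is produced and active.
With repressor HolQ bound, *mibQ* is not transcribed.

OFF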